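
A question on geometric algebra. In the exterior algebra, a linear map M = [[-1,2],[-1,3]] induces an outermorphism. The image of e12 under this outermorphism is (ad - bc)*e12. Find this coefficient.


The outermorphism of a linear map f sends e1^e2 to f(e1)^f(e2).
f(e1) = -1*e1 - 1*e2
f(e2) = 2*e1 + 3*e2
f(e1) ^ f(e2) = (-1*e1 - 1*e2) ^ (2*e1 + 3*e2)
= (-1)*3*e12 + (-1)*2*e21
= (-3 - (-2))*e12
= -1*e12
Coefficient = -1


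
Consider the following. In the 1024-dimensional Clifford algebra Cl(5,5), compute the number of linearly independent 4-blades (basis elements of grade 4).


Number of grade-k basis blades in Cl(p,q) with n = p + q is C(n, k).
n = 5 + 5 = 10
C(10, 4) = 10! / (4! * 6!)
= 3628800 / (24 * 720)
= 210


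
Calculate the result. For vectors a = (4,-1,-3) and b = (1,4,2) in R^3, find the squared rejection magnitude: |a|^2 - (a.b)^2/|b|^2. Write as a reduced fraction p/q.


|a|^2 = 4^2 + (-1)^2 + (-3)^2 = 26
|b|^2 = 1^2 + 4^2 + 2^2 = 21
a . b = 4*1 + (-1)*4 + (-3)*2 = -6
(a.b)^2 = (-6)^2 = 36
|rej|^2 = 26 - 36/21
= (546 - 36)/21
= 510/21
In lowest terms: 170/7


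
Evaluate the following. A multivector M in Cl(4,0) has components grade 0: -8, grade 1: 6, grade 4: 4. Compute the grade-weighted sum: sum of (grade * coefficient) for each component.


Grade-weighted sum = sum of grade_k * coefficient_k
0*(-8) = 0
1*6 = 6
4*4 = 16
Total = 0 + 6 + 16 = 22


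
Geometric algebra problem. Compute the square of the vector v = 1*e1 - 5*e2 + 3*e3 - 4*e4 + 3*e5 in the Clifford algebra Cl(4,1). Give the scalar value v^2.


v^2 = sum of c_i^2 * e_i^2
Positive signature terms (e_i^2 = +1): 1^2 + (-5)^2 + 3^2 + (-4)^2 = 51
Negative signature terms (e_j^2 = -1): 3^2 = 9
v^2 = 51 - 9 = 42


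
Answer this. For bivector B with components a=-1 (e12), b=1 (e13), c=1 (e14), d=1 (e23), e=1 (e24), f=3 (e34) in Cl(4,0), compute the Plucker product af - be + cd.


Plucker relation: af - be + cd
a*f = (-1)*3 = -3
b*e = 1*1 = 1
c*d = 1*1 = 1
af - be + cd = -3 - 1 + 1
= -3


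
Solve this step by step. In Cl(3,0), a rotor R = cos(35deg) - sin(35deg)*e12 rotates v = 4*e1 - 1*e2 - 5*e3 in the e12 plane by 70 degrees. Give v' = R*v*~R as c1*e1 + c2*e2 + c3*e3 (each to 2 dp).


Rotor R = cos(35deg) - sin(35deg)*e12
Rotation angle theta = 2 * 35 = 70 degrees in the e12 plane (e1 -> e2).
The component perpendicular to the plane (e3) is invariant: v'_3 = v3 = -5.00
cos(70deg) = 0.3420, sin(70deg) = 0.9397
v'_1 = v1*cos(theta) - v2*sin(theta) = 4*0.3420 - (-1)*0.9397 = 2.31
v'_2 = v1*sin(theta) + v2*cos(theta) = 4*0.9397 + (-1)*0.3420 = 3.42
v' = 2.31*e1 + 3.42*e2 - 5.00*e3


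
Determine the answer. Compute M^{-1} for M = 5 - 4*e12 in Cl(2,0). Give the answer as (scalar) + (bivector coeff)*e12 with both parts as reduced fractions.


M = 5 - 4*e12, where e12^2 = -1.
Since M commutes with its reverse ~M = a - b*e12, M * ~M = a^2 - b^2*e12^2 = a^2 + b^2.
So M^{-1} = ~M / (a^2 + b^2) = (a - b*e12)/(a^2 + b^2).
a^2 + b^2 = 25 + 16 = 41
Scalar part = 5/41 = 5/41
Bivector coeff = 4/41 = 4/41
M^{-1} = 5/41 + 4/41*e12


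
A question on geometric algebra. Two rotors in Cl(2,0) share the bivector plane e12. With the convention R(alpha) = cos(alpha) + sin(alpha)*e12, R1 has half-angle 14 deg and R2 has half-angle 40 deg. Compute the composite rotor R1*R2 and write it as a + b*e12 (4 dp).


Same-plane rotors commute and their half-angles add:
R1*R2 = cos(a1 + a2) + sin(a1 + a2)*e12.
a1 + a2 = 14 + 40 = 54 deg
cos(54 deg) = 0.5878
sin(54 deg) = 0.8090
R1*R2 = 0.5878 + 0.8090*e12


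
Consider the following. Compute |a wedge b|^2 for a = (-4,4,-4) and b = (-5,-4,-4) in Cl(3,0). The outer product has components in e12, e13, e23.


a wedge b = (a1*b2 - a2*b1)*e12 + (a1*b3 - a3*b1)*e13 + (a2*b3 - a3*b2)*e23
e12 coeff: (-4)*(-4) - 4*(-5) = 16 - (-20) = 36
e13 coeff: (-4)*(-4) - (-4)*(-5) = 16 - 20 = -4
e23 coeff: 4*(-4) - (-4)*(-4) = -16 - 16 = -32
|a wedge b|^2 = 36^2 + (-4)^2 + (-32)^2
= 1296 + 16 + 1024
= 2336


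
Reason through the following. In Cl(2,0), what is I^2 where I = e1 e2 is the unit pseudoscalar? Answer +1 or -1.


The pseudoscalar I = e1...e_n (product of all n generators) of Cl(p,q) satisfies I^2 = (-1)^(q + n(n-1)/2).
p = 2, q = 0, n = p + q = 2
n(n-1)/2 = 2 * 1 / 2 = 1
Exponent = q + n(n-1)/2 = 0 + 1 = 1
I^2 = (-1)^1 = -1


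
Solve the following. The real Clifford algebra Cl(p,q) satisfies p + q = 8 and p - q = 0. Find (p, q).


We need p + q = 8 and p - q = 0.
Adding: 2p = 8 + 0 = 8, so p = 4.
Then q = 8 - 4 = 4.
(p, q) = (4, 4)


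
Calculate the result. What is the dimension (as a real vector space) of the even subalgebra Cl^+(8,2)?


Even subalgebra dimension = 2^(n-1)
n = 8 + 2 = 10
2^(10 - 1) = 2^9 = 512
Verification: sum of C(10,k) for even k = 1 + 45 + 210 + 210 + 45 + 1 = 512
Result = 512


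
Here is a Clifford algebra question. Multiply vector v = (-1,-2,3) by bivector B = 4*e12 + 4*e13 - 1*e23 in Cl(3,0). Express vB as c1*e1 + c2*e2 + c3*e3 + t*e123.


vB has grade-1 (vector) and grade-3 (trivector) parts: vB = (v _| B) + (v ^ B).
Vector part <vB>_1:
  e1: -v2*b12 - v3*b13 = -(-2)*(4) - (3)*(4) = -4
  e2: v1*b12 - v3*b23 = (-1)*(4) - (3)*(-1) = -1
  e3: v1*b13 + v2*b23 = (-1)*(4) + (-2)*(-1) = -2
Trivector part <vB>_3:
  e123: v1*b23 - v2*b13 + v3*b12 = (-1)*(-1) - (-2)*(4) + (3)*(4) = 21
vB = -4*e1 - 1*e2 - 2*e3 + 21*e123


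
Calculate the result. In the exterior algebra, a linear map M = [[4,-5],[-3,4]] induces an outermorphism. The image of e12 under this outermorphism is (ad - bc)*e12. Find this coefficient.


The outermorphism of a linear map f sends e1^e2 to f(e1)^f(e2).
f(e1) = 4*e1 - 3*e2
f(e2) = -5*e1 + 4*e2
f(e1) ^ f(e2) = (4*e1 - 3*e2) ^ (-5*e1 + 4*e2)
= 4*4*e12 + (-3)*(-5)*e21
= (16 - 15)*e12
= 1*e12
Coefficient = 1


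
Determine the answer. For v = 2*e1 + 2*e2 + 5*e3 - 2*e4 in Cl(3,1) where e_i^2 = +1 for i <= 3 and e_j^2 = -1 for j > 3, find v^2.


v^2 = sum of c_i^2 * e_i^2
Positive signature terms (e_i^2 = +1): 2^2 + 2^2 + 5^2 = 33
Negative signature terms (e_j^2 = -1): (-2)^2 = 4
v^2 = 33 - 4 = 29


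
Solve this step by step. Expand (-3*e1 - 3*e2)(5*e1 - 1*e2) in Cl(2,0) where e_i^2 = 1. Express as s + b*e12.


Expand: (-3*e1 - 3*e2)(5*e1 - 1*e2)
= (-3)*5*e1e1 + (-3)*(-1)*e1e2 + (-3)*5*e2e1 + (-3)*(-1)*e2e2
Using e1^2 = e2^2 = 1, e2e1 = -e1e2:
Scalar part s = (-3)*5 + (-3)*(-1) = -15 + 3 = -12
Bivector part b = (-3)*(-1) - (-3)*5 = 3 - (-15) = 18
uv = -12 + 18*e12


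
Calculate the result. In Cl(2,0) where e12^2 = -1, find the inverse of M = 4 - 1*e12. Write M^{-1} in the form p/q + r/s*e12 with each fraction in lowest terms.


M = 4 - 1*e12, where e12^2 = -1.
Since M commutes with its reverse ~M = a - b*e12, M * ~M = a^2 - b^2*e12^2 = a^2 + b^2.
So M^{-1} = ~M / (a^2 + b^2) = (a - b*e12)/(a^2 + b^2).
a^2 + b^2 = 16 + 1 = 17
Scalar part = 4/17 = 4/17
Bivector coeff = 1/17 = 1/17
M^{-1} = 4/17 + 1/17*e12


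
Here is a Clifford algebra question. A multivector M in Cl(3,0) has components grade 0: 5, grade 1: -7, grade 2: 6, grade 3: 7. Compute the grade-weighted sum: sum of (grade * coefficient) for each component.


Grade-weighted sum = sum of grade_k * coefficient_k
0*5 = 0
1*(-7) = -7
2*6 = 12
3*7 = 21
Total = 0 + (-7) + 12 + 21 = 26


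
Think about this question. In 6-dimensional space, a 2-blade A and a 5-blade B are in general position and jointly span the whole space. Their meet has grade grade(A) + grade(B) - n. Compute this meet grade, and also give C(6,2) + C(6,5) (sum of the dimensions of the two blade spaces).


Meet grade = grade(A) + grade(B) - n
= 2 + 5 - 6 = 1
C(6,2) = 15
C(6,5) = 6
dim_A + dim_B = 15 + 6 = 21


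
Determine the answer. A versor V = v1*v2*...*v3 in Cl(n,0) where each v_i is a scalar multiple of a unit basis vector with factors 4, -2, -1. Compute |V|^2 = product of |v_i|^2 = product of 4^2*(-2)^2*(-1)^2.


Each vector v_i has |v_i|^2 = s_i^2
Squared scales: 4^2 = 16, (-2)^2 = 4, (-1)^2 = 1
|V|^2 = 16 * 4 * 1
= 64


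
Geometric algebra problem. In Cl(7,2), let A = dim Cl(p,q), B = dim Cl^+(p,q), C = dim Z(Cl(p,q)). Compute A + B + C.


n = 7 + 2 = 9
Total dim = 2^9 = 512
Even subalgebra dim = 2^8 = 256
n is odd, so center dim = 2
Sum = 512 + 256 + 2 = 770


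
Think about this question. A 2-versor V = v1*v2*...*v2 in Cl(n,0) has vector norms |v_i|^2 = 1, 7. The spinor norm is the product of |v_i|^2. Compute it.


Spinor norm N(V) = |v1|^2 * |v2|^2 * ... * |v2|^2
= 1 * 7
Running product: 1, 7
N(V) = 7


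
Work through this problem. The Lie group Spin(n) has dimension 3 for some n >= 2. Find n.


dim Spin(n) = dim so(n) = n(n-1)/2.
Solve n(n-1)/2 = 3, i.e. n^2 - n - 6 = 0.
Discriminant = 1 + 8*3 = 25
n = (1 + sqrt(25))/2 = (1 + 5)/2 = 3


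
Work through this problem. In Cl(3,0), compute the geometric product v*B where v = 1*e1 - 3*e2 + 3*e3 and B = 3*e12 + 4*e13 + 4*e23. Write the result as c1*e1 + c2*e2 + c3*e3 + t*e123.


vB has grade-1 (vector) and grade-3 (trivector) parts: vB = (v _| B) + (v ^ B).
Vector part <vB>_1:
  e1: -v2*b12 - v3*b13 = -(-3)*(3) - (3)*(4) = -3
  e2: v1*b12 - v3*b23 = (1)*(3) - (3)*(4) = -9
  e3: v1*b13 + v2*b23 = (1)*(4) + (-3)*(4) = -8
Trivector part <vB>_3:
  e123: v1*b23 - v2*b13 + v3*b12 = (1)*(4) - (-3)*(4) + (3)*(3) = 25
vB = -3*e1 - 9*e2 - 8*e3 + 25*e123


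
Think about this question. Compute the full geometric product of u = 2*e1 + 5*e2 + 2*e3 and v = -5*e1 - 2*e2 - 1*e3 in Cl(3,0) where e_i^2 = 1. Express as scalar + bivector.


In Cl(3,0): e_i^2 = 1, e_ie_j = -e_je_i for i != j.
Scalar part = u . v = 2*(-5) + 5*(-2) + 2*(-1)
= -10 + (-10) + (-2) = -22
e12 coeff = 2*(-2) - 5*(-5) = -4 - (-25) = 21
e13 coeff = 2*(-1) - 2*(-5) = -2 - (-10) = 8
e23 coeff = 5*(-1) - 2*(-2) = -5 - (-4) = -1
uv = -22 + 21*e12 + 8*e13 - 1*e23


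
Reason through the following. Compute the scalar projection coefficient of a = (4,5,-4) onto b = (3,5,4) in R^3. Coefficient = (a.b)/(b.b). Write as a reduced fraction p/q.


Projection coefficient = (a . b) / (b . b)
a . b = 4*3 + 5*5 + (-4)*4
= 12 + 25 + (-16) = 21
b . b = 3^2 + 5^2 + 4^2
= 9 + 25 + 16 = 50
Coefficient = 21/50
In lowest terms: 21/50


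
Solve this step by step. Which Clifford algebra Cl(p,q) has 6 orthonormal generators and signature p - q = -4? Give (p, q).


We need p + q = 6 and p - q = -4.
Adding: 2p = 6 + (-4) = 2, so p = 1.
Then q = 6 - 1 = 5.
(p, q) = (1, 5)


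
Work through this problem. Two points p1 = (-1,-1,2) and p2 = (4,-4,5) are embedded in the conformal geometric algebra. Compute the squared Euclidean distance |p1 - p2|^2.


p1 - p2 = (-5, 3, -3)
|p1 - p2|^2 = (-5)^2 + 3^2 + (-3)^2
= 25 + 9 + 9
= 43


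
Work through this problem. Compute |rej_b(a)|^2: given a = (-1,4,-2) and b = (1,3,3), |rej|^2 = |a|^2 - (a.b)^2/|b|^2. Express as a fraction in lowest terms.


|a|^2 = (-1)^2 + 4^2 + (-2)^2 = 21
|b|^2 = 1^2 + 3^2 + 3^2 = 19
a . b = (-1)*1 + 4*3 + (-2)*3 = 5
(a.b)^2 = 5^2 = 25
|rej|^2 = 21 - 25/19
= (399 - 25)/19
= 374/19
In lowest terms: 374/19


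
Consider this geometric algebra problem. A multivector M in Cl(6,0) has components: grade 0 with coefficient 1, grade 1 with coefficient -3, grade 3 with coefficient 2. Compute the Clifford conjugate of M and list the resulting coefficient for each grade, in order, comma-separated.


Clifford conjugate sign for grade k: (-1)^(k(k+1)/2)
Grade 0: (-1)^(0*1/2) = (-1)^0 = 1, coeff 1 -> 1
Grade 1: (-1)^(1*2/2) = (-1)^1 = -1, coeff -3 -> 3
Grade 3: (-1)^(3*4/2) = (-1)^6 = 1, coeff 2 -> 2
Conjugated coefficients: 1, 3, 2


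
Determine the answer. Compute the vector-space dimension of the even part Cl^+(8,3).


Even subalgebra dimension = 2^(n-1)
n = 8 + 3 = 11
2^(11 - 1) = 2^10 = 1024
Verification: sum of C(11,k) for even k = 1 + 55 + 330 + 462 + 165 + 11 = 1024
Result = 1024


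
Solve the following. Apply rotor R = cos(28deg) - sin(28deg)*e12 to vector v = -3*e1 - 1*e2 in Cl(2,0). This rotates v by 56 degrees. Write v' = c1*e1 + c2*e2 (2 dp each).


Rotor R = cos(28deg) - sin(28deg)*e12
Rotation angle theta = 2 * 28 = 56 degrees
v' = R*v*~R rotates v by theta.
cos(56deg) = 0.5592, sin(56deg) = 0.8290
v'_1 = -3*cos(56deg) - (-1)*sin(56deg)
= -3*0.5592 - (-1)*0.8290
= -0.85
v'_2 = -3*sin(56deg) + (-1)*cos(56deg)
= -3*0.8290 + (-1)*0.5592
= -3.05
v' = -0.85*e1 - 3.05*e2


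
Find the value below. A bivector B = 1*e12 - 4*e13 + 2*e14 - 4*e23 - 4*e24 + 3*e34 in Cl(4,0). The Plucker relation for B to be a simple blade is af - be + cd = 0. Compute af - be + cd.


Plucker relation: af - be + cd
a*f = 1*3 = 3
b*e = (-4)*(-4) = 16
c*d = 2*(-4) = -8
af - be + cd = 3 - 16 + (-8)
= -21


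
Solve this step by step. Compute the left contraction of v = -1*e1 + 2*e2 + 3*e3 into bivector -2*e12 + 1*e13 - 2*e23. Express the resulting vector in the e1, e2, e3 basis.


Left contraction v _| B = <vB>_1 (grade-1 part of the geometric product vB).
Using e1_|e12 = e2, e2_|e12 = -e1, e1_|e13 = e3, e3_|e13 = -e1, e2_|e23 = e3, e3_|e23 = -e2:
e1 coeff: -v2*b12 - v3*b13 = -(2)*(-2) - (3)*(1) = 1
e2 coeff: v1*b12 - v3*b23 = (-1)*(-2) - (3)*(-2) = 8
e3 coeff: v1*b13 + v2*b23 = (-1)*(1) + (2)*(-2) = -5
v _| B = 1*e1 + 8*e2 - 5*e3


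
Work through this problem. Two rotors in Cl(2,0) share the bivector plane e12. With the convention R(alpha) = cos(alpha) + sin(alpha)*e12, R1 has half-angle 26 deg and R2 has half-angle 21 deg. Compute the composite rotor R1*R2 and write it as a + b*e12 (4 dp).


Same-plane rotors commute and their half-angles add:
R1*R2 = cos(a1 + a2) + sin(a1 + a2)*e12.
a1 + a2 = 26 + 21 = 47 deg
cos(47 deg) = 0.6820
sin(47 deg) = 0.7314
R1*R2 = 0.6820 + 0.7314*e12


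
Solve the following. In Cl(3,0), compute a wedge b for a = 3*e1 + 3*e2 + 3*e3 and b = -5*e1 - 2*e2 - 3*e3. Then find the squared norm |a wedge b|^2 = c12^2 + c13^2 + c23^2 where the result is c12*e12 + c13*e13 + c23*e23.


a wedge b = (a1*b2 - a2*b1)*e12 + (a1*b3 - a3*b1)*e13 + (a2*b3 - a3*b2)*e23
e12 coeff: 3*(-2) - 3*(-5) = -6 - (-15) = 9
e13 coeff: 3*(-3) - 3*(-5) = -9 - (-15) = 6
e23 coeff: 3*(-3) - 3*(-2) = -9 - (-6) = -3
|a wedge b|^2 = 9^2 + 6^2 + (-3)^2
= 81 + 36 + 9
= 126


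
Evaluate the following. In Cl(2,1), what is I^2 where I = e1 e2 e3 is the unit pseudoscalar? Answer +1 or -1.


The pseudoscalar I = e1...e_n (product of all n generators) of Cl(p,q) satisfies I^2 = (-1)^(q + n(n-1)/2).
p = 2, q = 1, n = p + q = 3
n(n-1)/2 = 3 * 2 / 2 = 3
Exponent = q + n(n-1)/2 = 1 + 3 = 4
I^2 = (-1)^4 = +1


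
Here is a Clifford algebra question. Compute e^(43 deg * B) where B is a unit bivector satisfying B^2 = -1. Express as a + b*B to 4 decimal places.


For a unit bivector B with B^2 = -1, the exponential series gives
e^(theta*B) = cos(theta) + sin(theta)*B (the GA analogue of Euler's formula).
theta = 43 degrees = 0.750492 rad
cos(43 deg) = 0.7314
sin(43 deg) = 0.6820
exp(theta*B) = 0.7314 + 0.6820*B


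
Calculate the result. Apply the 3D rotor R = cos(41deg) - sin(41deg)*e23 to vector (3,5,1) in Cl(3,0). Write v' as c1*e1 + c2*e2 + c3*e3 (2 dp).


Rotor R = cos(41deg) - sin(41deg)*e23
Rotation angle theta = 2 * 41 = 82 degrees in the e23 plane (e2 -> e3).
The component perpendicular to the plane (e1) is invariant: v'_1 = v1 = 3.00
cos(82deg) = 0.1392, sin(82deg) = 0.9903
v'_2 = v2*cos(theta) - v3*sin(theta) = 5*0.1392 - 1*0.9903 = -0.29
v'_3 = v2*sin(theta) + v3*cos(theta) = 5*0.9903 + 1*0.1392 = 5.09
v' = 3.00*e1 - 0.29*e2 + 5.09*e3


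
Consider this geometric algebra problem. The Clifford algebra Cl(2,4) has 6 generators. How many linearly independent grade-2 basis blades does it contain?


Number of grade-k basis blades in Cl(p,q) with n = p + q is C(n, k).
n = 2 + 4 = 6
C(6, 2) = 6! / (2! * 4!)
= 720 / (2 * 24)
= 15


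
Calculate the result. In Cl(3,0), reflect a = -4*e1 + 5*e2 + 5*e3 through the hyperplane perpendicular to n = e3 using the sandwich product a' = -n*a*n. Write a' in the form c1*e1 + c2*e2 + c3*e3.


Reflection formula: a' = -n*a*n, with n = e3 (unit vector, n^2 = 1).
For reflection through hyperplane perp to e3:
The component along e3 flips sign, others stay.
a = (-4, 5, 5)
a' = (-4, 5, -5)
a' = -4*e1 + 5*e2 - 5*e3


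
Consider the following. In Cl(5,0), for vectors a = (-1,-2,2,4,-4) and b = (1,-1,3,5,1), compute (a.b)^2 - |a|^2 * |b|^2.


a . b = (-1)*1 + (-2)*(-1) + 2*3 + 4*5 + (-4)*1
= -1 + 2 + 6 + 20 + (-4) = 23
|a|^2 = (-1)^2 + (-2)^2 + 2^2 + 4^2 + (-4)^2 = 41
|b|^2 = 1^2 + (-1)^2 + 3^2 + 5^2 + 1^2 = 37
(a.b)^2 = 23^2 = 529
|a|^2 * |b|^2 = 41 * 37 = 1517
Result = 529 - 1517 = -988


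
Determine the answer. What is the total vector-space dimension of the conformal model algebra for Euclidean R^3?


The conformal model of R^3 uses Cl(4,1): the 3 Euclidean generators plus two extra orthogonal generators e+ (e+^2 = +1) and e- (e-^2 = -1), from which the null vectors e0, einf are built.
Number of generators m = 3 + 2 = 5.
dim Cl(p,q) = 2^m = 2^5 = 32


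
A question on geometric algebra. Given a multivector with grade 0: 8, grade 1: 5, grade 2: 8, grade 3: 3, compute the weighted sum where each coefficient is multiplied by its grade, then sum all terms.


Grade-weighted sum = sum of grade_k * coefficient_k
0*8 = 0
1*5 = 5
2*8 = 16
3*3 = 9
Total = 0 + 5 + 16 + 9 = 30


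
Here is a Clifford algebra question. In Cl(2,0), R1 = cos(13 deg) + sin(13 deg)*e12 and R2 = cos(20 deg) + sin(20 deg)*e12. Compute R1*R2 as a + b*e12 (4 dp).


Same-plane rotors commute and their half-angles add:
R1*R2 = cos(a1 + a2) + sin(a1 + a2)*e12.
a1 + a2 = 13 + 20 = 33 deg
cos(33 deg) = 0.8387
sin(33 deg) = 0.5446
R1*R2 = 0.8387 + 0.5446*e12


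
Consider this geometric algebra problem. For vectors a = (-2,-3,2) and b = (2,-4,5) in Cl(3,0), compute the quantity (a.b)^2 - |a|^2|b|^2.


a . b = (-2)*2 + (-3)*(-4) + 2*5
= -4 + 12 + 10 = 18
|a|^2 = (-2)^2 + (-3)^2 + 2^2 = 17
|b|^2 = 2^2 + (-4)^2 + 5^2 = 45
(a.b)^2 = 18^2 = 324
|a|^2 * |b|^2 = 17 * 45 = 765
Result = 324 - 765 = -441


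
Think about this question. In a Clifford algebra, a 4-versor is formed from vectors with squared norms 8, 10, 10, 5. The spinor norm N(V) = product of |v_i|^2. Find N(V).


Spinor norm N(V) = |v1|^2 * |v2|^2 * ... * |v4|^2
= 8 * 10 * 10 * 5
Running product: 8, 80, 800, 4000
N(V) = 4000


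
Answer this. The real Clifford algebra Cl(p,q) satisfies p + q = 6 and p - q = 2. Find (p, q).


We need p + q = 6 and p - q = 2.
Adding: 2p = 6 + 2 = 8, so p = 4.
Then q = 6 - 4 = 2.
(p, q) = (4, 2)


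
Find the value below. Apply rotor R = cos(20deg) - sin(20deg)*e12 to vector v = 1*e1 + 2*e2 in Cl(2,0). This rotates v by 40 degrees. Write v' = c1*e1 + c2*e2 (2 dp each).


Rotor R = cos(20deg) - sin(20deg)*e12
Rotation angle theta = 2 * 20 = 40 degrees
v' = R*v*~R rotates v by theta.
cos(40deg) = 0.7660, sin(40deg) = 0.6428
v'_1 = 1*cos(40deg) - 2*sin(40deg)
= 1*0.7660 - 2*0.6428
= -0.52
v'_2 = 1*sin(40deg) + 2*cos(40deg)
= 1*0.6428 + 2*0.7660
= 2.17
v' = -0.52*e1 + 2.17*e2


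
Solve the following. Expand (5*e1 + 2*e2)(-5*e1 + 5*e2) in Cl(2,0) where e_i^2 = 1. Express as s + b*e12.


Expand: (5*e1 + 2*e2)(-5*e1 + 5*e2)
= 5*(-5)*e1e1 + 5*5*e1e2 + 2*(-5)*e2e1 + 2*5*e2e2
Using e1^2 = e2^2 = 1, e2e1 = -e1e2:
Scalar part s = 5*(-5) + 2*5 = -25 + 10 = -15
Bivector part b = 5*5 - 2*(-5) = 25 - (-10) = 35
uv = -15 + 35*e12


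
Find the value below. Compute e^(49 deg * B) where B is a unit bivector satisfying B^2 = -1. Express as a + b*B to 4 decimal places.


For a unit bivector B with B^2 = -1, the exponential series gives
e^(theta*B) = cos(theta) + sin(theta)*B (the GA analogue of Euler's formula).
theta = 49 degrees = 0.855211 rad
cos(49 deg) = 0.6561
sin(49 deg) = 0.7547
exp(theta*B) = 0.6561 + 0.7547*B


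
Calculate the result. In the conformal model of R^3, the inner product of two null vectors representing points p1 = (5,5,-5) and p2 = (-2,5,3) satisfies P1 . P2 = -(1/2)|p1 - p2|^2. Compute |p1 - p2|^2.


p1 - p2 = (7, 0, -8)
|p1 - p2|^2 = 7^2 + 0^2 + (-8)^2
= 49 + 0 + 64
= 113


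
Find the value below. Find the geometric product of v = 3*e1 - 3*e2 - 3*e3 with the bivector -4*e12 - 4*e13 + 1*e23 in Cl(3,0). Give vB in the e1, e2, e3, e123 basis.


vB has grade-1 (vector) and grade-3 (trivector) parts: vB = (v _| B) + (v ^ B).
Vector part <vB>_1:
  e1: -v2*b12 - v3*b13 = -(-3)*(-4) - (-3)*(-4) = -24
  e2: v1*b12 - v3*b23 = (3)*(-4) - (-3)*(1) = -9
  e3: v1*b13 + v2*b23 = (3)*(-4) + (-3)*(1) = -15
Trivector part <vB>_3:
  e123: v1*b23 - v2*b13 + v3*b12 = (3)*(1) - (-3)*(-4) + (-3)*(-4) = 3
vB = -24*e1 - 9*e2 - 15*e3 + 3*e123


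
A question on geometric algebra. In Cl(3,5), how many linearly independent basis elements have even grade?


Even subalgebra dimension = 2^(n-1)
n = 3 + 5 = 8
2^(8 - 1) = 2^7 = 128
Verification: sum of C(8,k) for even k = 1 + 28 + 70 + 28 + 1 = 128
Result = 128


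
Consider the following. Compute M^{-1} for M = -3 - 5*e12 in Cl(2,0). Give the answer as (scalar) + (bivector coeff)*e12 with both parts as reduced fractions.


M = -3 - 5*e12, where e12^2 = -1.
Since M commutes with its reverse ~M = a - b*e12, M * ~M = a^2 - b^2*e12^2 = a^2 + b^2.
So M^{-1} = ~M / (a^2 + b^2) = (a - b*e12)/(a^2 + b^2).
a^2 + b^2 = 9 + 25 = 34
Scalar part = -3/34 = -3/34
Bivector coeff = 5/34 = 5/34
M^{-1} = -3/34 + 5/34*e12


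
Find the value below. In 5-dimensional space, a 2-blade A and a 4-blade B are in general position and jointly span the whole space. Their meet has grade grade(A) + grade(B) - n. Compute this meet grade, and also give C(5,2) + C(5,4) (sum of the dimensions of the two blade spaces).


Meet grade = grade(A) + grade(B) - n
= 2 + 4 - 5 = 1
C(5,2) = 10
C(5,4) = 5
dim_A + dim_B = 10 + 5 = 15


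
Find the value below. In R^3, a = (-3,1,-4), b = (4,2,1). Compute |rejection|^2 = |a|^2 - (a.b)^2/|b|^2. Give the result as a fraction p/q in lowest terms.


|a|^2 = (-3)^2 + 1^2 + (-4)^2 = 26
|b|^2 = 4^2 + 2^2 + 1^2 = 21
a . b = (-3)*4 + 1*2 + (-4)*1 = -14
(a.b)^2 = (-14)^2 = 196
|rej|^2 = 26 - 196/21
= (546 - 196)/21
= 350/21
In lowest terms: 50/3


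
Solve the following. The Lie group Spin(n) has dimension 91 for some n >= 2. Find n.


dim Spin(n) = dim so(n) = n(n-1)/2.
Solve n(n-1)/2 = 91, i.e. n^2 - n - 182 = 0.
Discriminant = 1 + 8*91 = 729
n = (1 + sqrt(729))/2 = (1 + 27)/2 = 14


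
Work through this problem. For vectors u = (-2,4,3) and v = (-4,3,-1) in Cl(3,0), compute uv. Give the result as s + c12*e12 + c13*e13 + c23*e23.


In Cl(3,0): e_i^2 = 1, e_ie_j = -e_je_i for i != j.
Scalar part = u . v = (-2)*(-4) + 4*3 + 3*(-1)
= 8 + 12 + (-3) = 17
e12 coeff = (-2)*3 - 4*(-4) = -6 - (-16) = 10
e13 coeff = (-2)*(-1) - 3*(-4) = 2 - (-12) = 14
e23 coeff = 4*(-1) - 3*3 = -4 - 9 = -13
uv = 17 + 10*e12 + 14*e13 - 13*e23


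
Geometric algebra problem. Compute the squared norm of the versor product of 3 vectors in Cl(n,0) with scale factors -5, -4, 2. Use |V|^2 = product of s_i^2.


Each vector v_i has |v_i|^2 = s_i^2
Squared scales: (-5)^2 = 25, (-4)^2 = 16, 2^2 = 4
|V|^2 = 25 * 16 * 4
= 1600


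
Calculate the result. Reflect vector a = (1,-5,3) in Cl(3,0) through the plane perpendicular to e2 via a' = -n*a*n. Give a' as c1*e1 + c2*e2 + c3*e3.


Reflection formula: a' = -n*a*n, with n = e2 (unit vector, n^2 = 1).
For reflection through hyperplane perp to e2:
The component along e2 flips sign, others stay.
a = (1, -5, 3)
a' = (1, 5, 3)
a' = 1*e1 + 5*e2 + 3*e3


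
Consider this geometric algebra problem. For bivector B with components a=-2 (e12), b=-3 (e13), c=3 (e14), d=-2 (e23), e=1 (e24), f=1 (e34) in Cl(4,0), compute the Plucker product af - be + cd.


Plucker relation: af - be + cd
a*f = (-2)*1 = -2
b*e = (-3)*1 = -3
c*d = 3*(-2) = -6
af - be + cd = -2 - (-3) + (-6)
= -5


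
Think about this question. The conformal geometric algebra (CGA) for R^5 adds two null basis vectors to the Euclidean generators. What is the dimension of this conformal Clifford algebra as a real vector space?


The conformal model of R^5 uses Cl(6,1): the 5 Euclidean generators plus two extra orthogonal generators e+ (e+^2 = +1) and e- (e-^2 = -1), from which the null vectors e0, einf are built.
Number of generators m = 5 + 2 = 7.
dim Cl(p,q) = 2^m = 2^7 = 128


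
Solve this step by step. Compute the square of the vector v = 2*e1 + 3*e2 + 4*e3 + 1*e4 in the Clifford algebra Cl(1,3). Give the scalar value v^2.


v^2 = sum of c_i^2 * e_i^2
Positive signature terms (e_i^2 = +1): 2^2 = 4
Negative signature terms (e_j^2 = -1): 3^2 + 4^2 + 1^2 = 26
v^2 = 4 - 26 = -22


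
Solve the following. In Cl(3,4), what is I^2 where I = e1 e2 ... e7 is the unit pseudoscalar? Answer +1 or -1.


The pseudoscalar I = e1...e_n (product of all n generators) of Cl(p,q) satisfies I^2 = (-1)^(q + n(n-1)/2).
p = 3, q = 4, n = p + q = 7
n(n-1)/2 = 7 * 6 / 2 = 21
Exponent = q + n(n-1)/2 = 4 + 21 = 25
I^2 = (-1)^25 = -1


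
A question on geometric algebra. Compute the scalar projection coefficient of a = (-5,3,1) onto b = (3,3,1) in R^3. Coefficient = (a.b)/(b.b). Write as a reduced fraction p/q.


Projection coefficient = (a . b) / (b . b)
a . b = (-5)*3 + 3*3 + 1*1
= -15 + 9 + 1 = -5
b . b = 3^2 + 3^2 + 1^2
= 9 + 9 + 1 = 19
Coefficient = -5/19
In lowest terms: -5/19


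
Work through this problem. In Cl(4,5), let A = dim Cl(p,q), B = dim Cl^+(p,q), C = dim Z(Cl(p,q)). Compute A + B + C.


n = 4 + 5 = 9
Total dim = 2^9 = 512
Even subalgebra dim = 2^8 = 256
n is odd, so center dim = 2
Sum = 512 + 256 + 2 = 770


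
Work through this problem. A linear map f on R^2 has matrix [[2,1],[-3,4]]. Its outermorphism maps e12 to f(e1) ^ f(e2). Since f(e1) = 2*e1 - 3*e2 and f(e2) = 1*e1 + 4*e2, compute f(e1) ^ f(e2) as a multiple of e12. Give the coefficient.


The outermorphism of a linear map f sends e1^e2 to f(e1)^f(e2).
f(e1) = 2*e1 - 3*e2
f(e2) = 1*e1 + 4*e2
f(e1) ^ f(e2) = (2*e1 - 3*e2) ^ (1*e1 + 4*e2)
= 2*4*e12 + (-3)*1*e21
= (8 - (-3))*e12
= 11*e12
Coefficient = 11


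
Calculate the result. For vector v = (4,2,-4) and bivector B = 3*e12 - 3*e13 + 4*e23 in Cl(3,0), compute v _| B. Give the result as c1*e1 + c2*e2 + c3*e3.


Left contraction v _| B = <vB>_1 (grade-1 part of the geometric product vB).
Using e1_|e12 = e2, e2_|e12 = -e1, e1_|e13 = e3, e3_|e13 = -e1, e2_|e23 = e3, e3_|e23 = -e2:
e1 coeff: -v2*b12 - v3*b13 = -(2)*(3) - (-4)*(-3) = -18
e2 coeff: v1*b12 - v3*b23 = (4)*(3) - (-4)*(4) = 28
e3 coeff: v1*b13 + v2*b23 = (4)*(-3) + (2)*(4) = -4
v _| B = -18*e1 + 28*e2 - 4*e3


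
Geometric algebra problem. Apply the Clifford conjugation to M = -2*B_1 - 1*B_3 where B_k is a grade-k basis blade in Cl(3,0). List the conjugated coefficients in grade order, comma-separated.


Clifford conjugate sign for grade k: (-1)^(k(k+1)/2)
Grade 1: (-1)^(1*2/2) = (-1)^1 = -1, coeff -2 -> 2
Grade 3: (-1)^(3*4/2) = (-1)^6 = 1, coeff -1 -> -1
Conjugated coefficients: 2, -1


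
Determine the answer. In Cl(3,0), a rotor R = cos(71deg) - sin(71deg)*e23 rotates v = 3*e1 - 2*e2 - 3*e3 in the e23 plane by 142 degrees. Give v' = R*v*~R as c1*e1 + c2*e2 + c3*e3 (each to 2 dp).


Rotor R = cos(71deg) - sin(71deg)*e23
Rotation angle theta = 2 * 71 = 142 degrees in the e23 plane (e2 -> e3).
The component perpendicular to the plane (e1) is invariant: v'_1 = v1 = 3.00
cos(142deg) = -0.7880, sin(142deg) = 0.6157
v'_2 = v2*cos(theta) - v3*sin(theta) = -2*(-0.7880) - (-3)*0.6157 = 3.42
v'_3 = v2*sin(theta) + v3*cos(theta) = -2*0.6157 + (-3)*(-0.7880) = 1.13
v' = 3.00*e1 + 3.42*e2 + 1.13*e3


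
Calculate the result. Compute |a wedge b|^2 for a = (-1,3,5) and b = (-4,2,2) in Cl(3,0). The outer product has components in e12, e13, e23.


a wedge b = (a1*b2 - a2*b1)*e12 + (a1*b3 - a3*b1)*e13 + (a2*b3 - a3*b2)*e23
e12 coeff: (-1)*2 - 3*(-4) = -2 - (-12) = 10
e13 coeff: (-1)*2 - 5*(-4) = -2 - (-20) = 18
e23 coeff: 3*2 - 5*2 = 6 - 10 = -4
|a wedge b|^2 = 10^2 + 18^2 + (-4)^2
= 100 + 324 + 16
= 440


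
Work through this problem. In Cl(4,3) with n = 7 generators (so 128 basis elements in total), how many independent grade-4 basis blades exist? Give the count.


Number of grade-k basis blades in Cl(p,q) with n = p + q is C(n, k).
n = 4 + 3 = 7
C(7, 4) = 7! / (4! * 3!)
= 5040 / (24 * 6)
= 35


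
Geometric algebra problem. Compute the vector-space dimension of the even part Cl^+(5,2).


Even subalgebra dimension = 2^(n-1)
n = 5 + 2 = 7
2^(7 - 1) = 2^6 = 64
Verification: sum of C(7,k) for even k = 1 + 21 + 35 + 7 = 64
Result = 64


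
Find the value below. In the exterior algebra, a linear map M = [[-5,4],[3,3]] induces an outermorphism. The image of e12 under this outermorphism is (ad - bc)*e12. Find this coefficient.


The outermorphism of a linear map f sends e1^e2 to f(e1)^f(e2).
f(e1) = -5*e1 + 3*e2
f(e2) = 4*e1 + 3*e2
f(e1) ^ f(e2) = (-5*e1 + 3*e2) ^ (4*e1 + 3*e2)
= (-5)*3*e12 + 3*4*e21
= (-15 - 12)*e12
= -27*e12
Coefficient = -27


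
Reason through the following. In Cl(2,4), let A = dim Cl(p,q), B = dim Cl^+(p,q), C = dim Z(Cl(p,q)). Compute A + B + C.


n = 2 + 4 = 6
Total dim = 2^6 = 64
Even subalgebra dim = 2^5 = 32
n is even, so center dim = 1
Sum = 64 + 32 + 1 = 97


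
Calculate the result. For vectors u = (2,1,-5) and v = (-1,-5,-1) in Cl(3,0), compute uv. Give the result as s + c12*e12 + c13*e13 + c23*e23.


In Cl(3,0): e_i^2 = 1, e_ie_j = -e_je_i for i != j.
Scalar part = u . v = 2*(-1) + 1*(-5) + (-5)*(-1)
= -2 + (-5) + 5 = -2
e12 coeff = 2*(-5) - 1*(-1) = -10 - (-1) = -9
e13 coeff = 2*(-1) - (-5)*(-1) = -2 - 5 = -7
e23 coeff = 1*(-1) - (-5)*(-5) = -1 - 25 = -26
uv = -2 - 9*e12 - 7*e13 - 26*e23


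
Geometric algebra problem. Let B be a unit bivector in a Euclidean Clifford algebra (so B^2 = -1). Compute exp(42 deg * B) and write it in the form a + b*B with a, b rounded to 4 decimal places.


For a unit bivector B with B^2 = -1, the exponential series gives
e^(theta*B) = cos(theta) + sin(theta)*B (the GA analogue of Euler's formula).
theta = 42 degrees = 0.733038 rad
cos(42 deg) = 0.7431
sin(42 deg) = 0.6691
exp(theta*B) = 0.7431 + 0.6691*B


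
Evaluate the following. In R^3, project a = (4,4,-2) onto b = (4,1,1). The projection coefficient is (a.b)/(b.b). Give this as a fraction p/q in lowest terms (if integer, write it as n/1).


Projection coefficient = (a . b) / (b . b)
a . b = 4*4 + 4*1 + (-2)*1
= 16 + 4 + (-2) = 18
b . b = 4^2 + 1^2 + 1^2
= 16 + 1 + 1 = 18
Coefficient = 18/18
In lowest terms: 1/1


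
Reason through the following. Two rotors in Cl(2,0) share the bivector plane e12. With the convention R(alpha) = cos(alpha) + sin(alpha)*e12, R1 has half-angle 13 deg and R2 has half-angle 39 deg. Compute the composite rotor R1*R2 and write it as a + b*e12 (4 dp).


Same-plane rotors commute and their half-angles add:
R1*R2 = cos(a1 + a2) + sin(a1 + a2)*e12.
a1 + a2 = 13 + 39 = 52 deg
cos(52 deg) = 0.6157
sin(52 deg) = 0.7880
R1*R2 = 0.6157 + 0.7880*e12


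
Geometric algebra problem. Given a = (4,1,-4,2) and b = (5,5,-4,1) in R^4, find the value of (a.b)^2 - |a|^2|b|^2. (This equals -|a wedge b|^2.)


a . b = 4*5 + 1*5 + (-4)*(-4) + 2*1
= 20 + 5 + 16 + 2 = 43
|a|^2 = 4^2 + 1^2 + (-4)^2 + 2^2 = 37
|b|^2 = 5^2 + 5^2 + (-4)^2 + 1^2 = 67
(a.b)^2 = 43^2 = 1849
|a|^2 * |b|^2 = 37 * 67 = 2479
Result = 1849 - 2479 = -630


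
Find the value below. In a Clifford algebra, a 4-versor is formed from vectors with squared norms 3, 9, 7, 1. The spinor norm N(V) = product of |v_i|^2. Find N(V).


Spinor norm N(V) = |v1|^2 * |v2|^2 * ... * |v4|^2
= 3 * 9 * 7 * 1
Running product: 3, 27, 189, 189
N(V) = 189


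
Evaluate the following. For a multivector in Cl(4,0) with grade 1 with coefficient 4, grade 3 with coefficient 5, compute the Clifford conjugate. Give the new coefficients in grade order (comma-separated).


Clifford conjugate sign for grade k: (-1)^(k(k+1)/2)
Grade 1: (-1)^(1*2/2) = (-1)^1 = -1, coeff 4 -> -4
Grade 3: (-1)^(3*4/2) = (-1)^6 = 1, coeff 5 -> 5
Conjugated coefficients: -4, 5


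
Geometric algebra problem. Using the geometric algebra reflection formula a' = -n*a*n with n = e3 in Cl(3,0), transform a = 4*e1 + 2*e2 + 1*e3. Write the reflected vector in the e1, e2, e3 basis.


Reflection formula: a' = -n*a*n, with n = e3 (unit vector, n^2 = 1).
For reflection through hyperplane perp to e3:
The component along e3 flips sign, others stay.
a = (4, 2, 1)
a' = (4, 2, -1)
a' = 4*e1 + 2*e2 - 1*e3


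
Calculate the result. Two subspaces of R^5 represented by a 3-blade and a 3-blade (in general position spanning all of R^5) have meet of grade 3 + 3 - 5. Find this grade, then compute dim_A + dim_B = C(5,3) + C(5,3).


Meet grade = grade(A) + grade(B) - n
= 3 + 3 - 5 = 1
C(5,3) = 10
C(5,3) = 10
dim_A + dim_B = 10 + 10 = 20


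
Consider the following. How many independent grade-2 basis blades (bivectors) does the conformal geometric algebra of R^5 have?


The conformal model of R^5 uses Cl(6,1) with m = 5 + 2 = 7 generators.
Number of grade-2 blades = C(m, 2) = C(7, 2)
= 7*6/2 = 21


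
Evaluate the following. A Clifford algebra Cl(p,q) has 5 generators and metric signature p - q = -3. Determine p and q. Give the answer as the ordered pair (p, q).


We need p + q = 5 and p - q = -3.
Adding: 2p = 5 + (-3) = 2, so p = 1.
Then q = 5 - 1 = 4.
(p, q) = (1, 4)


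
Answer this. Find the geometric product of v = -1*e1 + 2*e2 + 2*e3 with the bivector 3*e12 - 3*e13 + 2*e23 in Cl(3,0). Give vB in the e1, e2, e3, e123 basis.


vB has grade-1 (vector) and grade-3 (trivector) parts: vB = (v _| B) + (v ^ B).
Vector part <vB>_1:
  e1: -v2*b12 - v3*b13 = -(2)*(3) - (2)*(-3) = 0
  e2: v1*b12 - v3*b23 = (-1)*(3) - (2)*(2) = -7
  e3: v1*b13 + v2*b23 = (-1)*(-3) + (2)*(2) = 7
Trivector part <vB>_3:
  e123: v1*b23 - v2*b13 + v3*b12 = (-1)*(2) - (2)*(-3) + (2)*(3) = 10
vB = 0*e1 - 7*e2 + 7*e3 + 10*e123


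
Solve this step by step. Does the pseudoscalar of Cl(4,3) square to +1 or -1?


The pseudoscalar I = e1...e_n (product of all n generators) of Cl(p,q) satisfies I^2 = (-1)^(q + n(n-1)/2).
p = 4, q = 3, n = p + q = 7
n(n-1)/2 = 7 * 6 / 2 = 21
Exponent = q + n(n-1)/2 = 3 + 21 = 24
I^2 = (-1)^24 = +1


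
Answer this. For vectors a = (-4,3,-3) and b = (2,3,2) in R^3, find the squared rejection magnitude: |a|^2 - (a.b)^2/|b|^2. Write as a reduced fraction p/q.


|a|^2 = (-4)^2 + 3^2 + (-3)^2 = 34
|b|^2 = 2^2 + 3^2 + 2^2 = 17
a . b = (-4)*2 + 3*3 + (-3)*2 = -5
(a.b)^2 = (-5)^2 = 25
|rej|^2 = 34 - 25/17
= (578 - 25)/17
= 553/17
In lowest terms: 553/17


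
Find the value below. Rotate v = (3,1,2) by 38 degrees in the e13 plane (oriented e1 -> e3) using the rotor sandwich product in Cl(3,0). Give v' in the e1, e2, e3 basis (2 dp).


Rotor R = cos(19deg) - sin(19deg)*e13
Rotation angle theta = 2 * 19 = 38 degrees in the e13 plane (e1 -> e3).
The component perpendicular to the plane (e2) is invariant: v'_2 = v2 = 1.00
cos(38deg) = 0.7880, sin(38deg) = 0.6157
v'_1 = v1*cos(theta) - v3*sin(theta) = 3*0.7880 - 2*0.6157 = 1.13
v'_3 = v1*sin(theta) + v3*cos(theta) = 3*0.6157 + 2*0.7880 = 3.42
v' = 1.13*e1 + 1.00*e2 + 3.42*e3


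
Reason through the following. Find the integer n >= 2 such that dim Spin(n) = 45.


dim Spin(n) = dim so(n) = n(n-1)/2.
Solve n(n-1)/2 = 45, i.e. n^2 - n - 90 = 0.
Discriminant = 1 + 8*45 = 361
n = (1 + sqrt(361))/2 = (1 + 19)/2 = 10


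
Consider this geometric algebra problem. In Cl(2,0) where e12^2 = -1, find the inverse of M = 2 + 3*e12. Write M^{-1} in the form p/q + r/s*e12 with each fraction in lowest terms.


M = 2 + 3*e12, where e12^2 = -1.
Since M commutes with its reverse ~M = a - b*e12, M * ~M = a^2 - b^2*e12^2 = a^2 + b^2.
So M^{-1} = ~M / (a^2 + b^2) = (a - b*e12)/(a^2 + b^2).
a^2 + b^2 = 4 + 9 = 13
Scalar part = 2/13 = 2/13
Bivector coeff = -3/13 = -3/13
M^{-1} = 2/13 - 3/13*e12


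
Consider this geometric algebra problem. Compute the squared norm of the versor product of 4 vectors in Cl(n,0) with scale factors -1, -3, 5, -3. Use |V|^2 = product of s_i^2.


Each vector v_i has |v_i|^2 = s_i^2
Squared scales: (-1)^2 = 1, (-3)^2 = 9, 5^2 = 25, (-3)^2 = 9
|V|^2 = 1 * 9 * 25 * 9
= 2025


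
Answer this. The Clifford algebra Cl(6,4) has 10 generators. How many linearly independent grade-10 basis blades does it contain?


Number of grade-k basis blades in Cl(p,q) with n = p + q is C(n, k).
n = 6 + 4 = 10
C(10, 10) = 10! / (10! * 0!)
= 3628800 / (3628800 * 1)
= 1


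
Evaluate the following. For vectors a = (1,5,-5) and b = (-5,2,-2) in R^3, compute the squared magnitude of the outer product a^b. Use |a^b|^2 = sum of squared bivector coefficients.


a wedge b = (a1*b2 - a2*b1)*e12 + (a1*b3 - a3*b1)*e13 + (a2*b3 - a3*b2)*e23
e12 coeff: 1*2 - 5*(-5) = 2 - (-25) = 27
e13 coeff: 1*(-2) - (-5)*(-5) = -2 - 25 = -27
e23 coeff: 5*(-2) - (-5)*2 = -10 - (-10) = 0
|a wedge b|^2 = 27^2 + (-27)^2 + 0^2
= 729 + 729 + 0
= 1458


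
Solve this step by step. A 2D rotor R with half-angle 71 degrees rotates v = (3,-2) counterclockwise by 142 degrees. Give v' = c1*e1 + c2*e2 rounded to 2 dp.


Rotor R = cos(71deg) - sin(71deg)*e12
Rotation angle theta = 2 * 71 = 142 degrees
v' = R*v*~R rotates v by theta.
cos(142deg) = -0.7880, sin(142deg) = 0.6157
v'_1 = 3*cos(142deg) - (-2)*sin(142deg)
= 3*(-0.7880) - (-2)*0.6157
= -1.13
v'_2 = 3*sin(142deg) + (-2)*cos(142deg)
= 3*0.6157 + (-2)*(-0.7880)
= 3.42
v' = -1.13*e1 + 3.42*e2


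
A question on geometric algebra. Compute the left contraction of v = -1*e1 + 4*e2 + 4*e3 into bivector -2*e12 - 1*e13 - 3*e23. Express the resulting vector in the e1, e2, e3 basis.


Left contraction v _| B = <vB>_1 (grade-1 part of the geometric product vB).
Using e1_|e12 = e2, e2_|e12 = -e1, e1_|e13 = e3, e3_|e13 = -e1, e2_|e23 = e3, e3_|e23 = -e2:
e1 coeff: -v2*b12 - v3*b13 = -(4)*(-2) - (4)*(-1) = 12
e2 coeff: v1*b12 - v3*b23 = (-1)*(-2) - (4)*(-3) = 14
e3 coeff: v1*b13 + v2*b23 = (-1)*(-1) + (4)*(-3) = -11
v _| B = 12*e1 + 14*e2 - 11*e3


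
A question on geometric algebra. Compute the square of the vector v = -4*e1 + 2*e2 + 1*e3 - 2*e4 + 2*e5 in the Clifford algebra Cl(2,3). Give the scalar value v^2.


v^2 = sum of c_i^2 * e_i^2
Positive signature terms (e_i^2 = +1): (-4)^2 + 2^2 = 20
Negative signature terms (e_j^2 = -1): 1^2 + (-2)^2 + 2^2 = 9
v^2 = 20 - 9 = 11


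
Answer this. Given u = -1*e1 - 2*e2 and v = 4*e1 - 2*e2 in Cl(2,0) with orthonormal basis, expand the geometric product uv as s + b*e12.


Expand: (-1*e1 - 2*e2)(4*e1 - 2*e2)
= (-1)*4*e1e1 + (-1)*(-2)*e1e2 + (-2)*4*e2e1 + (-2)*(-2)*e2e2
Using e1^2 = e2^2 = 1, e2e1 = -e1e2:
Scalar part s = (-1)*4 + (-2)*(-2) = -4 + 4 = 0
Bivector part b = (-1)*(-2) - (-2)*4 = 2 - (-8) = 10
uv = 0 + 10*e12


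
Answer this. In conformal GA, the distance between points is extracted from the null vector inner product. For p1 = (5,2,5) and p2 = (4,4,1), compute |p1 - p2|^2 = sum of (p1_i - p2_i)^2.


p1 - p2 = (1, -2, 4)
|p1 - p2|^2 = 1^2 + (-2)^2 + 4^2
= 1 + 4 + 16
= 21


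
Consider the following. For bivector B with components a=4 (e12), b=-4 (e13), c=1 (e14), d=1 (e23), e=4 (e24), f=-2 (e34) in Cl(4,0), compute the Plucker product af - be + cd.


Plucker relation: af - be + cd
a*f = 4*(-2) = -8
b*e = (-4)*4 = -16
c*d = 1*1 = 1
af - be + cd = -8 - (-16) + 1
= 9


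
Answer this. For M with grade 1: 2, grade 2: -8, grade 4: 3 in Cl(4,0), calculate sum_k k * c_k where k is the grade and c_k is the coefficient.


Grade-weighted sum = sum of grade_k * coefficient_k
1*2 = 2
2*(-8) = -16
4*3 = 12
Total = 2 + (-16) + 12 = -2


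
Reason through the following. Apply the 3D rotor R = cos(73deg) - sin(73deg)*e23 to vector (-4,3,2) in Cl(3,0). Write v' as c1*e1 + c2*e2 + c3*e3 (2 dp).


Rotor R = cos(73deg) - sin(73deg)*e23
Rotation angle theta = 2 * 73 = 146 degrees in the e23 plane (e2 -> e3).
The component perpendicular to the plane (e1) is invariant: v'_1 = v1 = -4.00
cos(146deg) = -0.8290, sin(146deg) = 0.5592
v'_2 = v2*cos(theta) - v3*sin(theta) = 3*(-0.8290) - 2*0.5592 = -3.61
v'_3 = v2*sin(theta) + v3*cos(theta) = 3*0.5592 + 2*(-0.8290) = 0.02
v' = -4.00*e1 - 3.61*e2 + 0.02*e3


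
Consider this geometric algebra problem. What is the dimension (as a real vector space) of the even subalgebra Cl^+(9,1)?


Even subalgebra dimension = 2^(n-1)
n = 9 + 1 = 10
2^(10 - 1) = 2^9 = 512
Verification: sum of C(10,k) for even k = 1 + 45 + 210 + 210 + 45 + 1 = 512
Result = 512
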